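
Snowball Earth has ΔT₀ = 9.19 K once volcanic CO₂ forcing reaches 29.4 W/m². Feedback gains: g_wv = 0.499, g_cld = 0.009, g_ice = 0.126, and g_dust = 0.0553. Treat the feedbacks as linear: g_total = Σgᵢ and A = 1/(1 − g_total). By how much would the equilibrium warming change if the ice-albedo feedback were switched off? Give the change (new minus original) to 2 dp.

Original: g = 0.6893, ΔT = 9.19/(1−0.6893) = 29.5784 K.
Without ice-albedo: g' = 0.5633, ΔT' = 9.19/(1−0.5633) = 21.0442 K.
Change = 21.0442 − 29.5784 = -8.53 K.

-8.53 K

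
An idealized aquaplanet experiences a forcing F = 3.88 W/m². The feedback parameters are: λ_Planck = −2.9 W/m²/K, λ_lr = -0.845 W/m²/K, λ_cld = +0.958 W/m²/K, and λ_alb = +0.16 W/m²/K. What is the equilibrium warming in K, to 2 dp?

Net feedback parameter λ = (−2.9) + (-0.845) + (+0.958) + (+0.16) = -2.627 W/m²/K.
ΔT = −F/λ = −3.88/(-2.627) = 1.48 K.

1.48 K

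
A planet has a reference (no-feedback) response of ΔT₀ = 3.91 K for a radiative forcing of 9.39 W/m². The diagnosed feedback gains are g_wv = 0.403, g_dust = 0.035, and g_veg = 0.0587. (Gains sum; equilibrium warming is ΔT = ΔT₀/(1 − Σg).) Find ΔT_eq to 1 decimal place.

Total gain g = 0.403 + 0.035 + 0.0587 = 0.4967.
Amplification A = 1/(1 − 0.4967) = 1.987.
ΔT = 3.91 × 1.987 = 7.8 K.

7.8 K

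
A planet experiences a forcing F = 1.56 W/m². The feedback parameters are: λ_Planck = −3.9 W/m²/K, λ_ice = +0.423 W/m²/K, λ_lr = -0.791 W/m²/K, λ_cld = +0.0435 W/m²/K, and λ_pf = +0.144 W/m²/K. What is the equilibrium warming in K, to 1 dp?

0.4 K

Net feedback parameter λ = (−3.9) + (+0.423) + (-0.791) + (+0.0435) + (+0.144) = -4.0805 W/m²/K.
ΔT = −F/λ = −1.56/(-4.0805) = 0.4 K.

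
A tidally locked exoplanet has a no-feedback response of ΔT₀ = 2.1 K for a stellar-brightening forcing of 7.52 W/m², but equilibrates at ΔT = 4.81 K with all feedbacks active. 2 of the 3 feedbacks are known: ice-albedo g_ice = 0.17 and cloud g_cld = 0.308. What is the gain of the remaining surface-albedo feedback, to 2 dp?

0.09

Amplification A = ΔT/ΔT₀ = 4.81/2.1 = 2.29.
Total gain g = 1 − 1/A = 1 − 1/2.29 = 0.5633.
Known gains sum to 0.17 + 0.308 = 0.478.
g_alb = 0.5633 − 0.478 = 0.09.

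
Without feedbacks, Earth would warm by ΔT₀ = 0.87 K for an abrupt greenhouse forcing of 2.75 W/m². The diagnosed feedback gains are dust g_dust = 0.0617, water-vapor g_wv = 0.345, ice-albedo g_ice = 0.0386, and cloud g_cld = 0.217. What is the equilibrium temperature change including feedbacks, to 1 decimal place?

2.6 K

Total gain g = 0.0617 + 0.345 + 0.0386 + 0.217 = 0.6623.
Amplification A = 1/(1 − 0.6623) = 2.961.
ΔT = 0.87 × 2.961 = 2.6 K.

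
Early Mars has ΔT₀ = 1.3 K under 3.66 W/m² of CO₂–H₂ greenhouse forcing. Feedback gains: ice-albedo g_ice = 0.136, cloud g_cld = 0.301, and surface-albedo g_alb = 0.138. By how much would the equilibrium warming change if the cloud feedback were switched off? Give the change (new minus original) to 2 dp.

Original: g = 0.575, ΔT = 1.3/(1−0.575) = 3.0588 K.
Without cloud: g' = 0.274, ΔT' = 1.3/(1−0.274) = 1.7906 K.
Change = 1.7906 − 3.0588 = -1.27 K.

-1.27 K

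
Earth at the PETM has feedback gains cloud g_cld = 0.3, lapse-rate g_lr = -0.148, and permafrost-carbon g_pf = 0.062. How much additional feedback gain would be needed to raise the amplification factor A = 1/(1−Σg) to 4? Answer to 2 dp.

0.54

Current total gain = 0.214.
Target gain for A = 4: g* = 1 − 1/4 = 0.75.
Additional gain needed = 0.75 − 0.214 = 0.54.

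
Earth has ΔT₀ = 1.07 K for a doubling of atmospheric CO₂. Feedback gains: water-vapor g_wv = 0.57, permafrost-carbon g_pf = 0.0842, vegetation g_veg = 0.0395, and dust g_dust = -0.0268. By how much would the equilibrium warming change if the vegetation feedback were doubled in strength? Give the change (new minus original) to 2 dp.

Original: g = 0.6669, ΔT = 1.07/(1−0.6669) = 3.2122 K.
With doubled vegetation: g' = 0.7064, ΔT' = 1.07/(1−0.7064) = 3.6444 K.
Change = 3.6444 − 3.2122 = 0.43 K.

0.43 K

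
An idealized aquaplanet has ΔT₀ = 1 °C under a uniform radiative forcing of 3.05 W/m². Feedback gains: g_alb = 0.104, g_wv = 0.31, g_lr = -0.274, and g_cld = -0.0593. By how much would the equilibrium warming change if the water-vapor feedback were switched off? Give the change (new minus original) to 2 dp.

-0.27 °C

Original: g = 0.0807, ΔT = 1/(1−0.0807) = 1.0878 °C.
Without water-vapor: g' = -0.2293, ΔT' = 1/(1+0.2293) = 0.8135 °C.
Change = 0.8135 − 1.0878 = -0.27 °C.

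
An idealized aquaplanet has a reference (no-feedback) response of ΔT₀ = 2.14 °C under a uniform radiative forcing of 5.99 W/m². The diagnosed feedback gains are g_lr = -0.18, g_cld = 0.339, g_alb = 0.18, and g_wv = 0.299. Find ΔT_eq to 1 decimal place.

Total gain g = -0.18 + 0.339 + 0.18 + 0.299 = 0.638.
Amplification A = 1/(1 − 0.638) = 2.762.
ΔT = 2.14 × 2.762 = 5.9 °C.

5.9 °C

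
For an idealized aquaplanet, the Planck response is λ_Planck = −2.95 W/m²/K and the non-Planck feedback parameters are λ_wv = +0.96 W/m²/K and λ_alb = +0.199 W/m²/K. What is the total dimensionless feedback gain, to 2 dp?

0.39

Convert to gains: g_wv = 0.96/2.95 = 0.3254; g_alb = 0.199/2.95 = 0.06746.
Total gain g = 0.39286.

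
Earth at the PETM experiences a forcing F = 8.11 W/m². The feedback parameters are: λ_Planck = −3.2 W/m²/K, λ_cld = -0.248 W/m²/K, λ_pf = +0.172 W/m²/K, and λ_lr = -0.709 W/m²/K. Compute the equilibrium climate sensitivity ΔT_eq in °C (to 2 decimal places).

Net feedback parameter λ = (−3.2) + (-0.248) + (+0.172) + (-0.709) = -3.985 W/m²/K.
ΔT = −F/λ = −8.11/(-3.985) = 2.04 °C.

2.04 °C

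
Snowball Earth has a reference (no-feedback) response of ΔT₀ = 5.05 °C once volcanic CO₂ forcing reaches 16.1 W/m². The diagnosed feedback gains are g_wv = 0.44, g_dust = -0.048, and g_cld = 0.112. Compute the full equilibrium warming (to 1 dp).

Total gain g = 0.44 − 0.048 + 0.112 = 0.504.
Amplification A = 1/(1 − 0.504) = 2.016.
ΔT = 5.05 × 2.016 = 10.2 °C.

10.2 °C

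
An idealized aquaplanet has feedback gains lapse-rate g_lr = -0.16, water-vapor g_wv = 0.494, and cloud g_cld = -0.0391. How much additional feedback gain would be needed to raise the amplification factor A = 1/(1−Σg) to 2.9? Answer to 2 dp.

0.36

Current total gain = 0.2949.
Target gain for A = 2.9: g* = 1 − 1/2.9 = 0.6552.
Additional gain needed = 0.6552 − 0.2949 = 0.36.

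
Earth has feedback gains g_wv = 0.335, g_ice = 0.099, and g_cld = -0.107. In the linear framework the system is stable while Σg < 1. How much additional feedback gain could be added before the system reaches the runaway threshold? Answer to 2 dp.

Current total gain = 0.335 + 0.099 − 0.107 = 0.327.
Margin to runaway = 1 − 0.327 = 0.67.

0.67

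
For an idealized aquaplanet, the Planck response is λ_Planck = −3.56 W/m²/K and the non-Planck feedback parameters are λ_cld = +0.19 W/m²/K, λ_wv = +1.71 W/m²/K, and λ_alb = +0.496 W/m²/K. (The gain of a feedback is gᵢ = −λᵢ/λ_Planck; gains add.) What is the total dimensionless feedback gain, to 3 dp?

Convert to gains: g_cld = 0.19/3.56 = 0.05337; g_wv = 1.71/3.56 = 0.4803; g_alb = 0.496/3.56 = 0.1393.
Total gain g = 0.67297.

0.673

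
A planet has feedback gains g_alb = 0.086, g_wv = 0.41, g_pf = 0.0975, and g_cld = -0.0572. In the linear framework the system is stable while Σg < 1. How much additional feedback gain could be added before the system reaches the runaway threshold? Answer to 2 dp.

Current total gain = 0.086 + 0.41 + 0.0975 − 0.0572 = 0.5363.
Margin to runaway = 1 − 0.5363 = 0.46.

0.46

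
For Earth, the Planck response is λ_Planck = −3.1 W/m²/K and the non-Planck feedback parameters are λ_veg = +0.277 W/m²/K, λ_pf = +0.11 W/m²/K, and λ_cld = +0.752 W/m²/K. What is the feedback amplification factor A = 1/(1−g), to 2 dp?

Convert to gains: g_veg = 0.277/3.1 = 0.08935; g_pf = 0.11/3.1 = 0.03548; g_cld = 0.752/3.1 = 0.2426.
Total gain g = 0.36743.
A = 1/(1 − 0.36743) = 1.58.

1.58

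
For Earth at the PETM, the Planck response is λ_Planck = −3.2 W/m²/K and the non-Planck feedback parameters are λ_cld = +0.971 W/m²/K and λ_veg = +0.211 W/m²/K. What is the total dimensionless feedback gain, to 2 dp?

0.37

Convert to gains: g_cld = 0.971/3.2 = 0.3034; g_veg = 0.211/3.2 = 0.06594.
Total gain g = 0.36934.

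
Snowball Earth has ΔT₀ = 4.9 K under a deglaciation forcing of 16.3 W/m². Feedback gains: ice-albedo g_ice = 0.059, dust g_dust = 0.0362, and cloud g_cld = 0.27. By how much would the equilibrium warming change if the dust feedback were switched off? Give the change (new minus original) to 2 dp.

Original: g = 0.3652, ΔT = 4.9/(1−0.3652) = 7.7190 K.
Without dust: g' = 0.329, ΔT' = 4.9/(1−0.329) = 7.3025 K.
Change = 7.3025 − 7.7190 = -0.42 K.

-0.42 K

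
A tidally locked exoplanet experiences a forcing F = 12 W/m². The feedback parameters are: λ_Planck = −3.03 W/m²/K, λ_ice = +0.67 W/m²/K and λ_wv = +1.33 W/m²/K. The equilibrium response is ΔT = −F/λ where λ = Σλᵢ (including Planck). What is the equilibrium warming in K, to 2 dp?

11.65 K

Net feedback parameter λ = (−3.03) + (+0.67) + (+1.33) = -1.03 W/m²/K.
ΔT = −F/λ = −12/(-1.03) = 11.65 K.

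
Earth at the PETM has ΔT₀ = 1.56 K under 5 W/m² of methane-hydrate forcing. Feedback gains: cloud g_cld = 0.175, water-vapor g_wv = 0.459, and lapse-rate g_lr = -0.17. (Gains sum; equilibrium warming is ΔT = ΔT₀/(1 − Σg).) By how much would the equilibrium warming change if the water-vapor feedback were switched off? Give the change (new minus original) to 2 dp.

-1.34 K

Original: g = 0.464, ΔT = 1.56/(1−0.464) = 2.9104 K.
Without water-vapor: g' = 0.005, ΔT' = 1.56/(1−0.005) = 1.5678 K.
Change = 1.5678 − 2.9104 = -1.34 K.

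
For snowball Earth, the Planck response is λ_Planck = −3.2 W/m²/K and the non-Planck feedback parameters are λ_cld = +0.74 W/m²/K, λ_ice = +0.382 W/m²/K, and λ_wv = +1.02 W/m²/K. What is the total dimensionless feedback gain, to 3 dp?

0.669

Convert to gains: g_cld = 0.74/3.2 = 0.2312; g_ice = 0.382/3.2 = 0.1194; g_wv = 1.02/3.2 = 0.3187.
Total gain g = 0.6693.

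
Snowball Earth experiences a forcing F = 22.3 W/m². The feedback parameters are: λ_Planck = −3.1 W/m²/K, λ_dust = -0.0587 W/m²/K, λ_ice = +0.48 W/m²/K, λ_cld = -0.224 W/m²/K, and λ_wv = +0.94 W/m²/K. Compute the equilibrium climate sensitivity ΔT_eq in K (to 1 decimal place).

Net feedback parameter λ = (−3.1) + (-0.0587) + (+0.48) + (-0.224) + (+0.94) = -1.9627 W/m²/K.
ΔT = −F/λ = −22.3/(-1.9627) = 11.4 K.

11.4 K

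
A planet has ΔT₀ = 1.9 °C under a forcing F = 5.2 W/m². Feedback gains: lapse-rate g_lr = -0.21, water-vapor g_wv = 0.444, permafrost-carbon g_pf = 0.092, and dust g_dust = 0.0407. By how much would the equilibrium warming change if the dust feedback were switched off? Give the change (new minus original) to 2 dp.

Original: g = 0.3667, ΔT = 1.9/(1−0.3667) = 3.0002 °C.
Without dust: g' = 0.326, ΔT' = 1.9/(1−0.326) = 2.8190 °C.
Change = 2.8190 − 3.0002 = -0.18 °C.

-0.18 °C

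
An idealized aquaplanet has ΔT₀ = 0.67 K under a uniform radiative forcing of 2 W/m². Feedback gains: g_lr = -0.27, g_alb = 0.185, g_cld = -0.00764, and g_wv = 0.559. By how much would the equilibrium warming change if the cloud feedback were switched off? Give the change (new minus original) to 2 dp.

Original: g = 0.46636, ΔT = 0.67/(1−0.46636) = 1.2555 K.
Without cloud: g' = 0.474, ΔT' = 0.67/(1−0.474) = 1.2738 K.
Change = 1.2738 − 1.2555 = 0.02 K.

0.02 K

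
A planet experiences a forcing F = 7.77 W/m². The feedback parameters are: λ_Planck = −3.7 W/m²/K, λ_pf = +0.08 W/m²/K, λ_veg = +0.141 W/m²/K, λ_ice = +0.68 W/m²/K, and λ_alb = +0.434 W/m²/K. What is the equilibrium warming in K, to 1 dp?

Net feedback parameter λ = (−3.7) + (+0.08) + (+0.141) + (+0.68) + (+0.434) = -2.365 W/m²/K.
ΔT = −F/λ = −7.77/(-2.365) = 3.3 K.

3.3 K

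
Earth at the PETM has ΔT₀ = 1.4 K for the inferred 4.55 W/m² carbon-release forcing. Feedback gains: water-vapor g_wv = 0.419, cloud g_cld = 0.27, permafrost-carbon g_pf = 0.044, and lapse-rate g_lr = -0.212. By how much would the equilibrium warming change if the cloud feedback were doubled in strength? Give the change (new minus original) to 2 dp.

Original: g = 0.521, ΔT = 1.4/(1−0.521) = 2.9228 K.
With doubled cloud: g' = 0.791, ΔT' = 1.4/(1−0.791) = 6.6986 K.
Change = 6.6986 − 2.9228 = 3.78 K.

3.78 K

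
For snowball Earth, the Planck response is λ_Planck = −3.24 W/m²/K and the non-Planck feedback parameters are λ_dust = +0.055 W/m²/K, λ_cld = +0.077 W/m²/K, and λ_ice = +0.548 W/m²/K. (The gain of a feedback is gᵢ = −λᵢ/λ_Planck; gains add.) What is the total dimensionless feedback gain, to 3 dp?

0.210

Convert to gains: g_dust = 0.055/3.24 = 0.01698; g_cld = 0.077/3.24 = 0.02377; g_ice = 0.548/3.24 = 0.1691.
Total gain g = 0.20985.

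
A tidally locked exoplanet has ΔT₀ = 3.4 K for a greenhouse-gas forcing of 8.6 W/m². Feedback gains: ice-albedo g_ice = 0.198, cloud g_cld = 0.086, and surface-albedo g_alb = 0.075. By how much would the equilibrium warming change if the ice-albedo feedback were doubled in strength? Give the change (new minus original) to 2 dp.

2.37 K

Original: g = 0.359, ΔT = 3.4/(1−0.359) = 5.3042 K.
With doubled ice-albedo: g' = 0.557, ΔT' = 3.4/(1−0.557) = 7.6749 K.
Change = 7.6749 − 5.3042 = 2.37 K.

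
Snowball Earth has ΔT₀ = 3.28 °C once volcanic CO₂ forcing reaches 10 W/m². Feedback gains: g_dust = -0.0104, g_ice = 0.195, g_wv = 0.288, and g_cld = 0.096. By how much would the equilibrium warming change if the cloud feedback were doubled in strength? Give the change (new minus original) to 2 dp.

Original: g = 0.5686, ΔT = 3.28/(1−0.5686) = 7.6032 °C.
With doubled cloud: g' = 0.6646, ΔT' = 3.28/(1−0.6646) = 9.7794 °C.
Change = 9.7794 − 7.6032 = 2.18 °C.

2.18 °C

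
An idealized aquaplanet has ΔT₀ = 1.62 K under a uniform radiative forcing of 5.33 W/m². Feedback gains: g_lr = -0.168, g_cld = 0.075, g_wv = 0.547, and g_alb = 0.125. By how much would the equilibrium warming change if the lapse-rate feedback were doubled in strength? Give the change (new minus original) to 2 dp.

-1.10 K

Original: g = 0.579, ΔT = 1.62/(1−0.579) = 3.8480 K.
With doubled lapse-rate: g' = 0.411, ΔT' = 1.62/(1−0.411) = 2.7504 K.
Change = 2.7504 − 3.8480 = -1.10 K.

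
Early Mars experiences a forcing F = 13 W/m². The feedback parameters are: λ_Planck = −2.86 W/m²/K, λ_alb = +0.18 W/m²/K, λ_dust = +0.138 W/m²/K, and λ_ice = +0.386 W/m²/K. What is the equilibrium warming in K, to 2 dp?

6.03 K

Net feedback parameter λ = (−2.86) + (+0.18) + (+0.138) + (+0.386) = -2.156 W/m²/K.
ΔT = −F/λ = −13/(-2.156) = 6.03 K.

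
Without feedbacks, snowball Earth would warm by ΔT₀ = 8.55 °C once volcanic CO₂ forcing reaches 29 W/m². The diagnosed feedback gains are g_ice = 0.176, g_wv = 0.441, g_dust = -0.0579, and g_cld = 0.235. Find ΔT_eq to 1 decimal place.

41.5 °C

Total gain g = 0.176 + 0.441 − 0.0579 + 0.235 = 0.7941.
Amplification A = 1/(1 − 0.7941) = 4.857.
ΔT = 8.55 × 4.857 = 41.5 °C.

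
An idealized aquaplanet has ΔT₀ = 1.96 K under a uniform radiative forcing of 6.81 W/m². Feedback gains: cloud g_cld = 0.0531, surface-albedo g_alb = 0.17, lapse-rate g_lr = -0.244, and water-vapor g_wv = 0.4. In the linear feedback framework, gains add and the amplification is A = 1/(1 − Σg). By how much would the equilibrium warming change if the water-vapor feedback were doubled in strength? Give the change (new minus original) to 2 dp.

Original: g = 0.3791, ΔT = 1.96/(1−0.3791) = 3.1567 K.
With doubled water-vapor: g' = 0.7791, ΔT' = 1.96/(1−0.7791) = 8.8728 K.
Change = 8.8728 − 3.1567 = 5.72 K.

5.72 K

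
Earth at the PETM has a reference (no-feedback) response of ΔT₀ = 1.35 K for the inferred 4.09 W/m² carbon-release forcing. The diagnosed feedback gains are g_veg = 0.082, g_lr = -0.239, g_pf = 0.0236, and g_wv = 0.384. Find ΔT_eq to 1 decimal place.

1.8 K

Total gain g = 0.082 − 0.239 + 0.0236 + 0.384 = 0.2506.
Amplification A = 1/(1 − 0.2506) = 1.334.
ΔT = 1.35 × 1.334 = 1.8 K.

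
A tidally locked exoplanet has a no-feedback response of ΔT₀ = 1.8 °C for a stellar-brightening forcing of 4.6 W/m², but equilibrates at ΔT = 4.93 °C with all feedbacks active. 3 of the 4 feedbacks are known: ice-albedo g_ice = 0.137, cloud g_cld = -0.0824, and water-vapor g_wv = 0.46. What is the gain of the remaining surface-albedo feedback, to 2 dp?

Amplification A = ΔT/ΔT₀ = 4.93/1.8 = 2.739.
Total gain g = 1 − 1/A = 1 − 1/2.739 = 0.6349.
Known gains sum to 0.137 − 0.0824 + 0.46 = 0.5146.
g_alb = 0.6349 − 0.5146 = 0.12.

0.12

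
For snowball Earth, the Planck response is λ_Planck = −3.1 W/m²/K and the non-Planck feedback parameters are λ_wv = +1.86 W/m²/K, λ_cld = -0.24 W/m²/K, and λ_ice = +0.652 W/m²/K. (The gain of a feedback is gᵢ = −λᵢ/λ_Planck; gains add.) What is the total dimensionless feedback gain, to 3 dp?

0.733

Convert to gains: g_wv = 1.86/3.1 = 0.6; g_cld = -0.24/3.1 = -0.07742; g_ice = 0.652/3.1 = 0.2103.
Total gain g = 0.73288.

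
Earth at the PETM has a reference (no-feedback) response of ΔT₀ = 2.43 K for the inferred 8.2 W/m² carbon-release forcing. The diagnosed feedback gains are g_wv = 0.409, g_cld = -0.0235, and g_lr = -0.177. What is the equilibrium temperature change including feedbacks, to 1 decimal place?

3.1 K

Total gain g = 0.409 − 0.0235 − 0.177 = 0.2085.
Amplification A = 1/(1 − 0.2085) = 1.263.
ΔT = 2.43 × 1.263 = 3.1 K.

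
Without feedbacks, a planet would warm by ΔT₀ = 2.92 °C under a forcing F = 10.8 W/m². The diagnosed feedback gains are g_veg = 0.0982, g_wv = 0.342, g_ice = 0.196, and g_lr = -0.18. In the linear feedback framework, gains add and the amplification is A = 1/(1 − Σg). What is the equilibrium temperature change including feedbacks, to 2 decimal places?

Total gain g = 0.0982 + 0.342 + 0.196 − 0.18 = 0.4562.
Amplification A = 1/(1 − 0.4562) = 1.839.
ΔT = 2.92 × 1.839 = 5.37 °C.

5.37 °C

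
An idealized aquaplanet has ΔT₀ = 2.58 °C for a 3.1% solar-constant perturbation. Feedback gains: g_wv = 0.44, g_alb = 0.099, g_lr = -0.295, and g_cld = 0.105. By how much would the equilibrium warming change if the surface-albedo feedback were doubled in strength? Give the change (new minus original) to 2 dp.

Original: g = 0.349, ΔT = 2.58/(1−0.349) = 3.9631 °C.
With doubled surface-albedo: g' = 0.448, ΔT' = 2.58/(1−0.448) = 4.6739 °C.
Change = 4.6739 − 3.9631 = 0.71 °C.

0.71 °C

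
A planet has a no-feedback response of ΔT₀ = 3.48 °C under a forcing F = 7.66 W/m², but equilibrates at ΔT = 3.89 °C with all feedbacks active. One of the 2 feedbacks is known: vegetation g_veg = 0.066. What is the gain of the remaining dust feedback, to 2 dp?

Amplification A = ΔT/ΔT₀ = 3.89/3.48 = 1.118.
Total gain g = 1 − 1/A = 1 − 1/1.118 = 0.1055.
The known gain is 0.066.
g_dust = 0.1055 − 0.066 = 0.04.

0.04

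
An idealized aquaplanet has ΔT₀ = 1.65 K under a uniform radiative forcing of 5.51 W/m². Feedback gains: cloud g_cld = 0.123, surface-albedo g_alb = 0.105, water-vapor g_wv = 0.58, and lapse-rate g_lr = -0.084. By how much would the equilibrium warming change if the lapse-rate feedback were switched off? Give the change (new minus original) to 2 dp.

2.62 K

Original: g = 0.724, ΔT = 1.65/(1−0.724) = 5.9783 K.
Without lapse-rate: g' = 0.808, ΔT' = 1.65/(1−0.808) = 8.5937 K.
Change = 8.5937 − 5.9783 = 2.62 K.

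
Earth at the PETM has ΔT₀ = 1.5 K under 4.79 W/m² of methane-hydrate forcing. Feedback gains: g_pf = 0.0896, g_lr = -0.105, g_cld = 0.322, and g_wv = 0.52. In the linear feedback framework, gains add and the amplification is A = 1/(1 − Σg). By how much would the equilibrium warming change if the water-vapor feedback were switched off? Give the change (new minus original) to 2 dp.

-6.49 K

Original: g = 0.8266, ΔT = 1.5/(1−0.8266) = 8.6505 K.
Without water-vapor: g' = 0.3066, ΔT' = 1.5/(1−0.3066) = 2.1633 K.
Change = 2.1633 − 8.6505 = -6.49 K.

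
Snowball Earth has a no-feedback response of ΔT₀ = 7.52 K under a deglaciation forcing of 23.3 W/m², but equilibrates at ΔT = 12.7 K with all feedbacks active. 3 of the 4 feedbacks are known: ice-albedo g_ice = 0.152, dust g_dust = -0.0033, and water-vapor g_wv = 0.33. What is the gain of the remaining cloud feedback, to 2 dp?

-0.07

Amplification A = ΔT/ΔT₀ = 12.7/7.52 = 1.689.
Total gain g = 1 − 1/A = 1 − 1/1.689 = 0.4079.
Known gains sum to 0.152 − 0.0033 + 0.33 = 0.4787.
g_cld = 0.4079 − 0.4787 = -0.07.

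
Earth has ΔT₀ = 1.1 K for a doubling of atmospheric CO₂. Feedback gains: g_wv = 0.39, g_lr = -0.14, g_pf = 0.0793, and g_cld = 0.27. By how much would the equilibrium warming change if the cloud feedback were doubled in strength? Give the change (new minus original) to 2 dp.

5.67 K

Original: g = 0.5993, ΔT = 1.1/(1−0.5993) = 2.7452 K.
With doubled cloud: g' = 0.8693, ΔT' = 1.1/(1−0.8693) = 8.4162 K.
Change = 8.4162 − 2.7452 = 5.67 K.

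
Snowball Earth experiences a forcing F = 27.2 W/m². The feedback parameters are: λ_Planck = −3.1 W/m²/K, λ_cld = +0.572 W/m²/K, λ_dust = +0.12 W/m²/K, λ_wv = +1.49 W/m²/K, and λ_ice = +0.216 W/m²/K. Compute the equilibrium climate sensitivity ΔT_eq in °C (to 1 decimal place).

38.7 °C

Net feedback parameter λ = (−3.1) + (+0.572) + (+0.12) + (+1.49) + (+0.216) = -0.702 W/m²/K.
ΔT = −F/λ = −27.2/(-0.702) = 38.7 °C.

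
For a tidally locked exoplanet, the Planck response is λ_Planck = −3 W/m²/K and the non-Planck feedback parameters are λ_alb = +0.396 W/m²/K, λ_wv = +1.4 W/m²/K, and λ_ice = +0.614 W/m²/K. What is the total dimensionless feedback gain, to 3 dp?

0.803

Convert to gains: g_alb = 0.396/3 = 0.132; g_wv = 1.4/3 = 0.4667; g_ice = 0.614/3 = 0.2047.
Total gain g = 0.8034.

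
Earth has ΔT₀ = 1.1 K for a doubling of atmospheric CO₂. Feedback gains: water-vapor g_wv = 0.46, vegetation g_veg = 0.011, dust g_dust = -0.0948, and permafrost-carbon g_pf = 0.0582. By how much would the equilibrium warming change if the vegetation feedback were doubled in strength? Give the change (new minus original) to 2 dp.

0.04 K

Original: g = 0.4344, ΔT = 1.1/(1−0.4344) = 1.9448 K.
With doubled vegetation: g' = 0.4454, ΔT' = 1.1/(1−0.4454) = 1.9834 K.
Change = 1.9834 − 1.9448 = 0.04 K.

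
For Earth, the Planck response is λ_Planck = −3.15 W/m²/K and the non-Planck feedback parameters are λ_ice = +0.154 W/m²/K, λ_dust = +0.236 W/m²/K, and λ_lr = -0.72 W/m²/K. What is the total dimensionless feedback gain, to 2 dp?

Convert to gains: g_ice = 0.154/3.15 = 0.04889; g_dust = 0.236/3.15 = 0.07492; g_lr = -0.72/3.15 = -0.2286.
Total gain g = -0.10479.

-0.10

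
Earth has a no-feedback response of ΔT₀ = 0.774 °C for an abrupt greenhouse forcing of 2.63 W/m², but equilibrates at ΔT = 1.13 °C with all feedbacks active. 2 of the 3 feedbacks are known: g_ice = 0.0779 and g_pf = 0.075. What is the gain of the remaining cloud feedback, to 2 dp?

0.16

Amplification A = ΔT/ΔT₀ = 1.13/0.774 = 1.46.
Total gain g = 1 − 1/A = 1 − 1/1.46 = 0.3151.
Known gains sum to 0.0779 + 0.075 = 0.1529.
g_cld = 0.3151 − 0.1529 = 0.16.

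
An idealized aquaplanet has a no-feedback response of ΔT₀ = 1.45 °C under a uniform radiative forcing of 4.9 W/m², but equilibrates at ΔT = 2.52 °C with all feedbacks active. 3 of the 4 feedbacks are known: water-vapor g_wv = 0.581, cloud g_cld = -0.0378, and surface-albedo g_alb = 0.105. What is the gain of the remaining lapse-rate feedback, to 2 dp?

-0.22

Amplification A = ΔT/ΔT₀ = 2.52/1.45 = 1.738.
Total gain g = 1 − 1/A = 1 − 1/1.738 = 0.4246.
Known gains sum to 0.581 − 0.0378 + 0.105 = 0.6482.
g_lr = 0.4246 − 0.6482 = -0.22.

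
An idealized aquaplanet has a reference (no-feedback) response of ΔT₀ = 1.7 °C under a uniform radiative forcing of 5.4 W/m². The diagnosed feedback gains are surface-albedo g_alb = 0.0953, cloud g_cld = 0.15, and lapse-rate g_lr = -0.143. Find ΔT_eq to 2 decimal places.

1.89 °C

Total gain g = 0.0953 + 0.15 − 0.143 = 0.1023.
Amplification A = 1/(1 − 0.1023) = 1.114.
ΔT = 1.7 × 1.114 = 1.89 °C.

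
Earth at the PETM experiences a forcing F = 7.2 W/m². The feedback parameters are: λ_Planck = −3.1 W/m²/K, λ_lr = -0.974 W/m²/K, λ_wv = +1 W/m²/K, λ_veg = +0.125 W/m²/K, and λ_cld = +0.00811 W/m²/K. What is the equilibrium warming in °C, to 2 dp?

Net feedback parameter λ = (−3.1) + (-0.974) + (+1) + (+0.125) + (+0.00811) = -2.94089 W/m²/K.
ΔT = −F/λ = −7.2/(-2.94089) = 2.45 °C.

2.45 °C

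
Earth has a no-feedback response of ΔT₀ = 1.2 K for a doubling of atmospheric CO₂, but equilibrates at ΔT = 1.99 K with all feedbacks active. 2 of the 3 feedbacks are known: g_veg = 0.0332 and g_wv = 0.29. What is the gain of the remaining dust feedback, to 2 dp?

Amplification A = ΔT/ΔT₀ = 1.99/1.2 = 1.658.
Total gain g = 1 − 1/A = 1 − 1/1.658 = 0.3969.
Known gains sum to 0.0332 + 0.29 = 0.3232.
g_dust = 0.3969 − 0.3232 = 0.07.

0.07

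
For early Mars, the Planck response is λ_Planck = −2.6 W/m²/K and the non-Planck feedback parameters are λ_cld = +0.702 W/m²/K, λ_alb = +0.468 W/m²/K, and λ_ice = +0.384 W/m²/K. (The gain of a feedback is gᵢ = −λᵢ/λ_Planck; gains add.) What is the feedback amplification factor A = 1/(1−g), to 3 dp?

2.486

Convert to gains: g_cld = 0.702/2.6 = 0.27; g_alb = 0.468/2.6 = 0.18; g_ice = 0.384/2.6 = 0.1477.
Total gain g = 0.5977.
A = 1/(1 − 0.5977) = 2.486.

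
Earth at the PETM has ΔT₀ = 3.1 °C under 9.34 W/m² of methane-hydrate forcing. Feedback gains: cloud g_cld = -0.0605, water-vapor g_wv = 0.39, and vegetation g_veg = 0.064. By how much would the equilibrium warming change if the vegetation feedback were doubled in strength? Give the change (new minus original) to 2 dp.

0.60 °C

Original: g = 0.3935, ΔT = 3.1/(1−0.3935) = 5.1113 °C.
With doubled vegetation: g' = 0.4575, ΔT' = 3.1/(1−0.4575) = 5.7143 °C.
Change = 5.7143 − 5.1113 = 0.60 °C.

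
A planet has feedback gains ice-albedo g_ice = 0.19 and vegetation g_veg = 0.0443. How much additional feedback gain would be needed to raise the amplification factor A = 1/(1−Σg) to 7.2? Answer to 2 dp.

Current total gain = 0.2343.
Target gain for A = 7.2: g* = 1 − 1/7.2 = 0.8611.
Additional gain needed = 0.8611 − 0.2343 = 0.63.

0.63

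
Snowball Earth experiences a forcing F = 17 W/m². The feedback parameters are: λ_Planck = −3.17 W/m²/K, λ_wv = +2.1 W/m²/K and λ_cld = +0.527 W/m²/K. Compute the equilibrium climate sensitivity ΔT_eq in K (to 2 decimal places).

Net feedback parameter λ = (−3.17) + (+2.1) + (+0.527) = -0.543 W/m²/K.
ΔT = −F/λ = −17/(-0.543) = 31.31 K.

31.31 K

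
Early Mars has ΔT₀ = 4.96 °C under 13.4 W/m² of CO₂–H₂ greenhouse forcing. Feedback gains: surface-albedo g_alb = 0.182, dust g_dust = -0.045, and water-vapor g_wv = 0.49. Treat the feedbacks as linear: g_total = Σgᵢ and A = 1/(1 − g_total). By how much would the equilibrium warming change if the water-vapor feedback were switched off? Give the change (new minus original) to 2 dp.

Original: g = 0.627, ΔT = 4.96/(1−0.627) = 13.2976 °C.
Without water-vapor: g' = 0.137, ΔT' = 4.96/(1−0.137) = 5.7474 °C.
Change = 5.7474 − 13.2976 = -7.55 °C.

-7.55 °C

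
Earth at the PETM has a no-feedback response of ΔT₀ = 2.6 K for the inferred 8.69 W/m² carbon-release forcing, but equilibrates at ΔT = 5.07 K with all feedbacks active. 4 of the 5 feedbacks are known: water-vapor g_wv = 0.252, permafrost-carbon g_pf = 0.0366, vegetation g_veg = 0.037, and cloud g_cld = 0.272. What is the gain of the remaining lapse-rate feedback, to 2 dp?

-0.11

Amplification A = ΔT/ΔT₀ = 5.07/2.6 = 1.95.
Total gain g = 1 − 1/A = 1 − 1/1.95 = 0.4872.
Known gains sum to 0.252 + 0.0366 + 0.037 + 0.272 = 0.5976.
g_lr = 0.4872 − 0.5976 = -0.11.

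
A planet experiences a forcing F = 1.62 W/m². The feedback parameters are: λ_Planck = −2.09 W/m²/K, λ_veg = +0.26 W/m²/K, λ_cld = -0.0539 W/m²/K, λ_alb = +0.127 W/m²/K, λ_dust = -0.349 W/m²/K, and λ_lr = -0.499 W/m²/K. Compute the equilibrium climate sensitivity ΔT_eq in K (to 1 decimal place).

Net feedback parameter λ = (−2.09) + (+0.26) + (-0.0539) + (+0.127) + (-0.349) + (-0.499) = -2.6049 W/m²/K.
ΔT = −F/λ = −1.62/(-2.6049) = 0.6 K.

0.6 K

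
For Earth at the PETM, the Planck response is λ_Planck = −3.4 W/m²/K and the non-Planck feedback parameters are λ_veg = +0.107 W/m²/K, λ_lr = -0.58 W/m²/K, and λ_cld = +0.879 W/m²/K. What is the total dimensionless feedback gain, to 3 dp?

0.119

Convert to gains: g_veg = 0.107/3.4 = 0.03147; g_lr = -0.58/3.4 = -0.1706; g_cld = 0.879/3.4 = 0.2585.
Total gain g = 0.11937.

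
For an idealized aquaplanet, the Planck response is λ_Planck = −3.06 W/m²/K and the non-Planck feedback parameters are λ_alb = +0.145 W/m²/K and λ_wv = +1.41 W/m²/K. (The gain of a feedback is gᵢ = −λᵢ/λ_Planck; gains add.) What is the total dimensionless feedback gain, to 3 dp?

0.508

Convert to gains: g_alb = 0.145/3.06 = 0.04739; g_wv = 1.41/3.06 = 0.4608.
Total gain g = 0.50819.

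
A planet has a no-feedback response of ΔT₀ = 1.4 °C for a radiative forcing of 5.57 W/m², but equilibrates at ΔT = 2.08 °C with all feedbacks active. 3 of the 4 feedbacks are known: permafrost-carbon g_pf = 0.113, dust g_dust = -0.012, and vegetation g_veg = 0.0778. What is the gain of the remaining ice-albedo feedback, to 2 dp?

Amplification A = ΔT/ΔT₀ = 2.08/1.4 = 1.486.
Total gain g = 1 − 1/A = 1 − 1/1.486 = 0.3271.
Known gains sum to 0.113 − 0.012 + 0.0778 = 0.1788.
g_ice = 0.3271 − 0.1788 = 0.15.

0.15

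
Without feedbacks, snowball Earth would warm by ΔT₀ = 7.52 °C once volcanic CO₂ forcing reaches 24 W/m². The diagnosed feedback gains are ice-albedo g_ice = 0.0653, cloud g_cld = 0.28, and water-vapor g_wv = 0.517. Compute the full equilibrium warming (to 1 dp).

Total gain g = 0.0653 + 0.28 + 0.517 = 0.8623.
Amplification A = 1/(1 − 0.8623) = 7.262.
ΔT = 7.52 × 7.262 = 54.6 °C.

54.6 °C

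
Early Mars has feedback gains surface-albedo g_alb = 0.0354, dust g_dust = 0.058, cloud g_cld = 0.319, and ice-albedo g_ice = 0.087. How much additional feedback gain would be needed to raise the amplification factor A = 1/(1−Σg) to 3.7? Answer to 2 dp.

0.23

Current total gain = 0.4994.
Target gain for A = 3.7: g* = 1 − 1/3.7 = 0.7297.
Additional gain needed = 0.7297 − 0.4994 = 0.23.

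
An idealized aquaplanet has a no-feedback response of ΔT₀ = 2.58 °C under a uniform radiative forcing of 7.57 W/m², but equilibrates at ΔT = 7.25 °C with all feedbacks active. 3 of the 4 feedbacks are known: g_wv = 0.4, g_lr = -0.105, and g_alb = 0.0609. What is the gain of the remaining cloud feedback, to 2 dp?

Amplification A = ΔT/ΔT₀ = 7.25/2.58 = 2.81.
Total gain g = 1 − 1/A = 1 − 1/2.81 = 0.6441.
Known gains sum to 0.4 − 0.105 + 0.0609 = 0.3559.
g_cld = 0.6441 − 0.3559 = 0.29.

0.29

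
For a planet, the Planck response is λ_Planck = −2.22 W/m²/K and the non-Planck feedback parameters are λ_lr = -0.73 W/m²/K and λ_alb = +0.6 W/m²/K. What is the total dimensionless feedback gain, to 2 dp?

-0.06

Convert to gains: g_lr = -0.73/2.22 = -0.3288; g_alb = 0.6/2.22 = 0.2703.
Total gain g = -0.0585.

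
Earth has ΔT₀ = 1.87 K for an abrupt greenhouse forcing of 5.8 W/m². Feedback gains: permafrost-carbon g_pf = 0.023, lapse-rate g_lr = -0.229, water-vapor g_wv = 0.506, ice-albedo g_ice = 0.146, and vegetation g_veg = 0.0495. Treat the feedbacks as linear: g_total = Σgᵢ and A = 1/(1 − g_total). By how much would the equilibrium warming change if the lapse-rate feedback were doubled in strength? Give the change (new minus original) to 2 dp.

-1.16 K

Original: g = 0.4955, ΔT = 1.87/(1−0.4955) = 3.7066 K.
With doubled lapse-rate: g' = 0.2665, ΔT' = 1.87/(1−0.2665) = 2.5494 K.
Change = 2.5494 − 3.7066 = -1.16 K.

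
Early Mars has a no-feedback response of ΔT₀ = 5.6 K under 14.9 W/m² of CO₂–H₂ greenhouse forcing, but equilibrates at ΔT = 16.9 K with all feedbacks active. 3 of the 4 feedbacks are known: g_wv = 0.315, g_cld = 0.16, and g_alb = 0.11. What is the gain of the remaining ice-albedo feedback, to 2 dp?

Amplification A = ΔT/ΔT₀ = 16.9/5.6 = 3.018.
Total gain g = 1 − 1/A = 1 − 1/3.018 = 0.6687.
Known gains sum to 0.315 + 0.16 + 0.11 = 0.585.
g_ice = 0.6687 − 0.585 = 0.08.

0.08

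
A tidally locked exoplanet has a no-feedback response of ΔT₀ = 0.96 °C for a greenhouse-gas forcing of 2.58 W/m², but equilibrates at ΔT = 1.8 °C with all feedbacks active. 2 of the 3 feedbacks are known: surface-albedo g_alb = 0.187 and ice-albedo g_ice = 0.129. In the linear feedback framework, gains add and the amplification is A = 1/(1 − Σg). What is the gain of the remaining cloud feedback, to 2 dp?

Amplification A = ΔT/ΔT₀ = 1.8/0.96 = 1.875.
Total gain g = 1 − 1/A = 1 − 1/1.875 = 0.4667.
Known gains sum to 0.187 + 0.129 = 0.316.
g_cld = 0.4667 − 0.316 = 0.15.

0.15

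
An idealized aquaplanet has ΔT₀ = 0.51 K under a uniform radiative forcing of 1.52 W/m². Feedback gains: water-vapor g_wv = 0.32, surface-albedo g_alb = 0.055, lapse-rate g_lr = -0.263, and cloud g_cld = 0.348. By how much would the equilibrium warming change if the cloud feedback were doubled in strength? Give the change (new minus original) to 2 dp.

Original: g = 0.46, ΔT = 0.51/(1−0.46) = 0.9444 K.
With doubled cloud: g' = 0.808, ΔT' = 0.51/(1−0.808) = 2.6562 K.
Change = 2.6562 − 0.9444 = 1.71 K.

1.71 K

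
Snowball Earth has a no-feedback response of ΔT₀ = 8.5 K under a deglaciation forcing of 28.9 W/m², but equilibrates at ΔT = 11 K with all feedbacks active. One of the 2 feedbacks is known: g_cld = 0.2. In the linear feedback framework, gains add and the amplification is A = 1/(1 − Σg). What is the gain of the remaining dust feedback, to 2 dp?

Amplification A = ΔT/ΔT₀ = 11/8.5 = 1.294.
Total gain g = 1 − 1/A = 1 − 1/1.294 = 0.2272.
The known gain is 0.2.
g_dust = 0.2272 − 0.2 = 0.03.

0.03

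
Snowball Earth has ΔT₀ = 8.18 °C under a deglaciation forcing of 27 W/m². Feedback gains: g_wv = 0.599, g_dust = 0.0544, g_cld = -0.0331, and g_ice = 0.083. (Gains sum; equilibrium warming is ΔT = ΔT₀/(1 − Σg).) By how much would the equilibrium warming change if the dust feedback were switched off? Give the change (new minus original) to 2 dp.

-4.27 °C

Original: g = 0.7033, ΔT = 8.18/(1−0.7033) = 27.5699 °C.
Without dust: g' = 0.6489, ΔT' = 8.18/(1−0.6489) = 23.2982 °C.
Change = 23.2982 − 27.5699 = -4.27 °C.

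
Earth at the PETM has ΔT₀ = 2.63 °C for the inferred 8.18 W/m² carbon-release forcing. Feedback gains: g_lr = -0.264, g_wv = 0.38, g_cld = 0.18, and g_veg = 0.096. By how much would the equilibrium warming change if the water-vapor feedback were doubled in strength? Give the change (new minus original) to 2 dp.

Original: g = 0.392, ΔT = 2.63/(1−0.392) = 4.3257 °C.
With doubled water-vapor: g' = 0.772, ΔT' = 2.63/(1−0.772) = 11.5351 °C.
Change = 11.5351 − 4.3257 = 7.21 °C.

7.21 °C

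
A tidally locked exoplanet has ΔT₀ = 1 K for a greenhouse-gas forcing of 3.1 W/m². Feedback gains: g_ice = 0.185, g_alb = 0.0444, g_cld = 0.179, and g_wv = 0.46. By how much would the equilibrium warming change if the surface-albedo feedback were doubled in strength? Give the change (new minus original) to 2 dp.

Original: g = 0.8684, ΔT = 1/(1−0.8684) = 7.5988 K.
With doubled surface-albedo: g' = 0.9128, ΔT' = 1/(1−0.9128) = 11.4679 K.
Change = 11.4679 − 7.5988 = 3.87 K.

3.87 K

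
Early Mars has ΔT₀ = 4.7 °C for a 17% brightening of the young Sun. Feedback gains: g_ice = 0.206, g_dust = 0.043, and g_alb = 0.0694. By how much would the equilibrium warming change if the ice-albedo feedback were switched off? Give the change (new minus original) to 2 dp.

Original: g = 0.3184, ΔT = 4.7/(1−0.3184) = 6.8955 °C.
Without ice-albedo: g' = 0.1124, ΔT' = 4.7/(1−0.1124) = 5.2952 °C.
Change = 5.2952 − 6.8955 = -1.60 °C.

-1.60 °C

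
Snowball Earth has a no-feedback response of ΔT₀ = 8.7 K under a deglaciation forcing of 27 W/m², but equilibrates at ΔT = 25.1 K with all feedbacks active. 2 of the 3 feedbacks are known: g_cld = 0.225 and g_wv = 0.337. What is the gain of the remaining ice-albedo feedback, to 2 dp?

0.09

Amplification A = ΔT/ΔT₀ = 25.1/8.7 = 2.885.
Total gain g = 1 − 1/A = 1 − 1/2.885 = 0.6534.
Known gains sum to 0.225 + 0.337 = 0.562.
g_ice = 0.6534 − 0.562 = 0.09.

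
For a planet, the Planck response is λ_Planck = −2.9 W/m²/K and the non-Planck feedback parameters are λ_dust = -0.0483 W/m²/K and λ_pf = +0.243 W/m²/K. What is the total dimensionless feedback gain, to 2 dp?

Convert to gains: g_dust = -0.0483/2.9 = -0.01666; g_pf = 0.243/2.9 = 0.08379.
Total gain g = 0.06713.

0.07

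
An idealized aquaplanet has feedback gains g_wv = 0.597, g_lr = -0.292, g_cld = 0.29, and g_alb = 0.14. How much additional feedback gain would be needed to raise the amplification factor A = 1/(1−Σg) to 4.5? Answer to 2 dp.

Current total gain = 0.735.
Target gain for A = 4.5: g* = 1 − 1/4.5 = 0.7778.
Additional gain needed = 0.7778 − 0.735 = 0.04.

0.04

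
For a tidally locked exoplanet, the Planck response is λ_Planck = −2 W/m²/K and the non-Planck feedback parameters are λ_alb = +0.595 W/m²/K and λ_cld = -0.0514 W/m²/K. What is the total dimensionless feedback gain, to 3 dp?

0.272

Convert to gains: g_alb = 0.595/2 = 0.2975; g_cld = -0.0514/2 = -0.0257.
Total gain g = 0.2718.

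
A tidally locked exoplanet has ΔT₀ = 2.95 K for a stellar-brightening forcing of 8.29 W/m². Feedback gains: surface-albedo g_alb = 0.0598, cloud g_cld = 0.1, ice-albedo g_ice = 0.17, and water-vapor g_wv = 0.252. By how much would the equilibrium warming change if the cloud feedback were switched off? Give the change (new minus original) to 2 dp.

-1.36 K

Original: g = 0.5818, ΔT = 2.95/(1−0.5818) = 7.0540 K.
Without cloud: g' = 0.4818, ΔT' = 2.95/(1−0.4818) = 5.6928 K.
Change = 5.6928 − 7.0540 = -1.36 K.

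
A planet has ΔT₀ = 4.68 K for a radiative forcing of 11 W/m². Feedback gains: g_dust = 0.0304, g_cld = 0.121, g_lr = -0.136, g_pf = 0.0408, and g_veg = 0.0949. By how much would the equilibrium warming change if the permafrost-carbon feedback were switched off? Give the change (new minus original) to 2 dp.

-0.25 K

Original: g = 0.1511, ΔT = 4.68/(1−0.1511) = 5.5130 K.
Without permafrost-carbon: g' = 0.1103, ΔT' = 4.68/(1−0.1103) = 5.2602 K.
Change = 5.2602 − 5.5130 = -0.25 K.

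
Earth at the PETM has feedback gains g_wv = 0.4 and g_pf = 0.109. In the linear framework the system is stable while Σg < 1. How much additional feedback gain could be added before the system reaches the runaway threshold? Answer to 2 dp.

Current total gain = 0.4 + 0.109 = 0.509.
Margin to runaway = 1 − 0.509 = 0.49.

0.49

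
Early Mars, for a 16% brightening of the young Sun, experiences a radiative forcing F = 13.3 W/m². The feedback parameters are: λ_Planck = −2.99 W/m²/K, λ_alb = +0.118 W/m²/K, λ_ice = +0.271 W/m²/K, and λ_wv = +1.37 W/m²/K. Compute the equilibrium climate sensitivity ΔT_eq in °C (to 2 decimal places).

Net feedback parameter λ = (−2.99) + (+0.118) + (+0.271) + (+1.37) = -1.231 W/m²/K.
ΔT = −F/λ = −13.3/(-1.231) = 10.80 °C.

10.80 °C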